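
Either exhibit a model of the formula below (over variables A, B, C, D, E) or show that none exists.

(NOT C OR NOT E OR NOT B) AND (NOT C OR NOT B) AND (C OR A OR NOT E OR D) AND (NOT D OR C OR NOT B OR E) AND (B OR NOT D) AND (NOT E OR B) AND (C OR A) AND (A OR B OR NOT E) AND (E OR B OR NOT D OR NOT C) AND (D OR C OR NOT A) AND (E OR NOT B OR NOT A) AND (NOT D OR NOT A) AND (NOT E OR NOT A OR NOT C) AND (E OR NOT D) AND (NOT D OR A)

Case C = true:
Unit clause (NOT B) forces B = false.
Unit clause (NOT D) forces D = false.
Unit clause (NOT E) forces E = false.
Every clause is now satisfied; A is unconstrained.

A: true; B: false; C: true; D: false; E: false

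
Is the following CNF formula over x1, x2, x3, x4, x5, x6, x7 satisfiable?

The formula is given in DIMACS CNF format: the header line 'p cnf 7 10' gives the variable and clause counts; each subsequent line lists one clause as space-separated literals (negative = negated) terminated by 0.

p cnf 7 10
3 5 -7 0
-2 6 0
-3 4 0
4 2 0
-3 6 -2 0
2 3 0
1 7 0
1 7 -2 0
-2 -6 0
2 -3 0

Branch on x2: set x2 = False.
Unit clause (x4) forces x4 = True.
Unit clause (x3) forces x3 = True.
That conflicts with the unit clause (¬x3).
Backtrack on x2: now try x2 = True.
Unit clause (x6) forces x6 = True.
That conflicts with the unit clause (¬x6).
Both values of x2 lead to a conflict.
No assignment satisfies every clause.

Unsatisfiable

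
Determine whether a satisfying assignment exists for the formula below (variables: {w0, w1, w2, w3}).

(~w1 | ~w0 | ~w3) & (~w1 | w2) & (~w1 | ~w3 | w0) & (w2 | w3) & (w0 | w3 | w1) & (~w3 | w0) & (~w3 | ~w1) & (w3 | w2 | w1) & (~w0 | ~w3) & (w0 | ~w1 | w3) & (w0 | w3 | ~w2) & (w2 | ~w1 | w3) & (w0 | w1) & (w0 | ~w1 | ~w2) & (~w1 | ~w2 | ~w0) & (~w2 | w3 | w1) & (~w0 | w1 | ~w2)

Suppose w1 = 0.
(w0) alone gives w0 = 1.
(~w3) alone gives w3 = 0.
(w2) alone gives w2 = 1.
Now (~w2) is unsatisfied and unit — conflict.
So w1 must be the other value — set w1 = 1.
(w2) alone gives w2 = 1.
(~w3) alone gives w3 = 0.
(w0) alone gives w0 = 1.
Now (~w0) is unsatisfied and unit — conflict.
Neither w1 = 1 nor w1 = 0 works.
No assignment satisfies every clause.

No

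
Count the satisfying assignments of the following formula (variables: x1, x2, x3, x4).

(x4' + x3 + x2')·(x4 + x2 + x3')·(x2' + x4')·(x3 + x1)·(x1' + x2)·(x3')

There are 2^4 = 16 truth assignments over (x1, x2, x3, x4).
Check each against the 6 clauses (columns in the order x1, x2, x3, x4):
  F F F F  ✗ fails (x3 + x1)
  F F F T  ✗ fails (x3 + x1)
  F F T F  ✗ fails (x4 + x2 + x3')
  F F T T  ✗ fails (x3')
  F T F F  ✗ fails (x3 + x1)
  F T F T  ✗ fails (x4' + x3 + x2')
  F T T F  ✗ fails (x3')
  F T T T  ✗ fails (x2' + x4')
  T F F F  ✗ fails (x1' + x2)
  T F F T  ✗ fails (x1' + x2)
  T F T F  ✗ fails (x4 + x2 + x3')
  T F T T  ✗ fails (x1' + x2)
  T T F F  ✓ satisfies all
  T T F T  ✗ fails (x4' + x3 + x2')
  T T T F  ✗ fails (x3')
  T T T T  ✗ fails (x2' + x4')
1 of the 16 rows is a model.

1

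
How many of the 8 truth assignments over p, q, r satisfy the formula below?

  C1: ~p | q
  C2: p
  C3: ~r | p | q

2

There are 2^3 = 8 truth assignments over (p, q, r).
Check each against the 3 clauses (columns in the order p, q, r):
  F F F  ✗ fails (p)
  F F T  ✗ fails (p)
  F T F  ✗ fails (p)
  F T T  ✗ fails (p)
  T F F  ✗ fails (~p | q)
  T F T  ✗ fails (~p | q)
  T T F  ✓ satisfies all
  T T T  ✓ satisfies all
2 of the 8 rows are models.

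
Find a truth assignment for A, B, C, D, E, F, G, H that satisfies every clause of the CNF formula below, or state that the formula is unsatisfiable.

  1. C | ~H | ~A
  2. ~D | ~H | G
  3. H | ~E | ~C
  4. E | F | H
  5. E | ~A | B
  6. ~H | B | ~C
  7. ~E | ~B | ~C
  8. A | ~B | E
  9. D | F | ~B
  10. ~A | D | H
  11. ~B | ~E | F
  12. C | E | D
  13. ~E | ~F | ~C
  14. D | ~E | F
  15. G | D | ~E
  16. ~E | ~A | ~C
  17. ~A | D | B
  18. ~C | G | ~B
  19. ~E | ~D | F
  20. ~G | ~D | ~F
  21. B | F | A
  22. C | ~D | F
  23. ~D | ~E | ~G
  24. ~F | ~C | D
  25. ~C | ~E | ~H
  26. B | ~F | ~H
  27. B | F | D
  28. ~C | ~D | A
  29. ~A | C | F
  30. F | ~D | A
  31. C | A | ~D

Suppose C = 0.
Suppose H = 0.
Suppose E = 0.
(F) alone gives F = 1.
(D) alone gives D = 1.
(~G) alone gives G = 0.
(A) alone gives A = 1.
(B) alone gives B = 1.
All clauses are satisfied.

A ↦ 1,  B ↦ 1,  C ↦ 0,  D ↦ 1,  E ↦ 0,  F ↦ 1,  G ↦ 0,  H ↦ 0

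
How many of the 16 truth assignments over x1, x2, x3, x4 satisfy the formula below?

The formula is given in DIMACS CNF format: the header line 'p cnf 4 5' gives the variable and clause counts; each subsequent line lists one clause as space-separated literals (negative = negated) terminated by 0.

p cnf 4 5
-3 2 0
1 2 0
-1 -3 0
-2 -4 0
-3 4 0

4

There are 2^4 = 16 truth assignments over (x1, x2, x3, x4).
Check each against the 5 clauses (columns in the order x1, x2, x3, x4):
  F F F F  ✗ fails (x1 ∨ x2)
  F F F T  ✗ fails (x1 ∨ x2)
  F F T F  ✗ fails (¬x3 ∨ x2)
  F F T T  ✗ fails (¬x3 ∨ x2)
  F T F F  ✓ satisfies all
  F T F T  ✗ fails (¬x2 ∨ ¬x4)
  F T T F  ✗ fails (¬x3 ∨ x4)
  F T T T  ✗ fails (¬x2 ∨ ¬x4)
  T F F F  ✓ satisfies all
  T F F T  ✓ satisfies all
  T F T F  ✗ fails (¬x3 ∨ x2)
  T F T T  ✗ fails (¬x3 ∨ x2)
  T T F F  ✓ satisfies all
  T T F T  ✗ fails (¬x2 ∨ ¬x4)
  T T T F  ✗ fails (¬x1 ∨ ¬x3)
  T T T T  ✗ fails (¬x1 ∨ ¬x3)
4 of the 16 rows are models.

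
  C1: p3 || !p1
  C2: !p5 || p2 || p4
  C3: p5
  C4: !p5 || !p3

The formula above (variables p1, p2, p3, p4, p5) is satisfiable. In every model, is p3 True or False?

False

Suppose p3 = true.
The clause (p5) is unit, so p5 = true.
Now (!p5) is unsatisfied and unit — conflict.
So every satisfying assignment has p3 = False.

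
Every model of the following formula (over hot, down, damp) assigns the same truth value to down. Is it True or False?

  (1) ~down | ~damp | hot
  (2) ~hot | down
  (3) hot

Suppose down = 0.
From the singleton clause (~hot), hot = 0.
Now (hot) is unsatisfied and unit — conflict.
So every satisfying assignment has down = True.

True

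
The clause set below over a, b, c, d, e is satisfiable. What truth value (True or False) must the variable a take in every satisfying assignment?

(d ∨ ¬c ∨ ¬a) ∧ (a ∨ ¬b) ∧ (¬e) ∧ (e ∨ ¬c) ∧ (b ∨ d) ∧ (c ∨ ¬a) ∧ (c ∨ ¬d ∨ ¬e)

False

Suppose a = True.
Unit clause (¬e) forces e = False.
Unit clause (¬c) forces c = False.
But (c) is also a unit clause — contradiction.
So every satisfying assignment has a = False.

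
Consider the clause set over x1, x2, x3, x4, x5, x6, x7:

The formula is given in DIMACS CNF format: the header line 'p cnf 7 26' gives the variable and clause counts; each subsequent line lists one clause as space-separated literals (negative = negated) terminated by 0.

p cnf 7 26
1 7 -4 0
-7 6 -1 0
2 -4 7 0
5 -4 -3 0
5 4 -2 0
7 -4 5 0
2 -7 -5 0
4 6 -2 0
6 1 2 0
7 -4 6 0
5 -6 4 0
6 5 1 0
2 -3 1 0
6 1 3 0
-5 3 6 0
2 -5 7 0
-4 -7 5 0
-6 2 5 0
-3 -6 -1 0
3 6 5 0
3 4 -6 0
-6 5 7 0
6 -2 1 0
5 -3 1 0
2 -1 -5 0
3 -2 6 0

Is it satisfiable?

Case x1 = False:
Case x7 = False:
From the singleton clause (¬x4), x4 = False.
Case x5 = True:
From the singleton clause (x2), x2 = True.
From the singleton clause (x6), x6 = True.
From the singleton clause (x3), x3 = True.
This assignment satisfies each clause.
A satisfying assignment: x1 ↦ False; x2 ↦ True; x3 ↦ True; x4 ↦ False; x5 ↦ True; x6 ↦ True; x7 ↦ False.

Satisfiable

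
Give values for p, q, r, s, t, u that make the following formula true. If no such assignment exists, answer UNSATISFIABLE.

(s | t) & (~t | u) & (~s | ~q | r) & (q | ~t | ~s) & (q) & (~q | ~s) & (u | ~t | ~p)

p ↦ 0; q ↦ 1; r ↦ 1; s ↦ 0; t ↦ 1; u ↦ 1

Unit clause (q) forces q = 1.
Unit clause (~s) forces s = 0.
Unit clause (t) forces t = 1.
Unit clause (u) forces u = 1.
Every clause is now satisfied; p, r are unconstrained.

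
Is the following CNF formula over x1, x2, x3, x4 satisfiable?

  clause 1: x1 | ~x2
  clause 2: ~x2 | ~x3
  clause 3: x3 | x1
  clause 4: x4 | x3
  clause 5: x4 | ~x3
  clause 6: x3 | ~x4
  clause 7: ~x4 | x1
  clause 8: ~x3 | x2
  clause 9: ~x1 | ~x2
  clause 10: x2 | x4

Branch on x1: set x1 = 1.
From the singleton clause (~x2), x2 = 0.
From the singleton clause (~x3), x3 = 0.
From the singleton clause (x4), x4 = 1.
Now (~x4) is unsatisfied and unit — conflict.
Undo x1 and try x1 = 0.
From the singleton clause (~x2), x2 = 0.
From the singleton clause (x3), x3 = 1.
Now (~x3) is unsatisfied and unit — conflict.
Both values of x1 lead to a conflict.
No assignment satisfies every clause.

No, unsatisfiable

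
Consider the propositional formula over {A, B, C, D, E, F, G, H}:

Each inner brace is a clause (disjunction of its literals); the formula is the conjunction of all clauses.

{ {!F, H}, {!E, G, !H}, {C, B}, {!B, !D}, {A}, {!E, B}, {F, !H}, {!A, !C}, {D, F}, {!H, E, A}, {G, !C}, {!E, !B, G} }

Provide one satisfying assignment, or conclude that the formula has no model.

A: true, B: true, C: false, D: false, E: false, F: true, G: true, H: true

(A) alone gives A = true.
(!C) alone gives C = false.
(B) alone gives B = true.
(!D) alone gives D = false.
(F) alone gives F = true.
(H) alone gives H = true.
Suppose E = false.
No clause remains; G is free.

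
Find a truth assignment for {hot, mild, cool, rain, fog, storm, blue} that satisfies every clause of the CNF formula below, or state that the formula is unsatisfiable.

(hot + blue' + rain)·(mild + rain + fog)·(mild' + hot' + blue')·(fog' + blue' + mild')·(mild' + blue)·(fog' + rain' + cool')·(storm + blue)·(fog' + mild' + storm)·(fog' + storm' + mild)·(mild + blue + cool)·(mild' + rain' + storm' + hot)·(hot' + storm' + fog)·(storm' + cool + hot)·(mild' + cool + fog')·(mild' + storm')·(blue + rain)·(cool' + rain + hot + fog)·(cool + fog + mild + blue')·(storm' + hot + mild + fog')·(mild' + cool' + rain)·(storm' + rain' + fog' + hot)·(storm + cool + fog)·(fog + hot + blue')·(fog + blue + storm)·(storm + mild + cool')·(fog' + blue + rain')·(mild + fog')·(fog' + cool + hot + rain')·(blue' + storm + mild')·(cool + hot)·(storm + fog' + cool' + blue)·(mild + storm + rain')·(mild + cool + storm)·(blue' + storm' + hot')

hot: 0, mild: 0, cool: 1, rain: 1, fog: 0, storm: 1, blue: 0

Branch on mild: set mild = 0.
The clause (fog') is unit, so fog = 0.
The clause (rain) is unit, so rain = 1.
The clause (storm) is unit, so storm = 1.
The clause (hot') is unit, so hot = 0.
The clause (cool) is unit, so cool = 1.
The clause (blue') is unit, so blue = 0.
This assignment satisfies each clause.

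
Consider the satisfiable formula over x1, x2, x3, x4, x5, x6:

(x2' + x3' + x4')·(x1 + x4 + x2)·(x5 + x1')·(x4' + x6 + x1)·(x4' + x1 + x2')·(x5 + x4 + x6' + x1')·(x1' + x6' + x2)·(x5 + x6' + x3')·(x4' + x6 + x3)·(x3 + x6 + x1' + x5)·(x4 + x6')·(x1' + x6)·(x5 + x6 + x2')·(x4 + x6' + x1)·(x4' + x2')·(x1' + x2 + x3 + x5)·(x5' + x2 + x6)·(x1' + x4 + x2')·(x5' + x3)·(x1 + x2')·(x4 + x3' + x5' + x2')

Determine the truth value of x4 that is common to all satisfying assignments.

Suppose x4 = 0.
(x6') alone gives x6 = 0.
(x1') alone gives x1 = 0.
(x2) alone gives x2 = 1.
But (x2') is also a unit clause — contradiction.
So every satisfying assignment has x4 = True.

True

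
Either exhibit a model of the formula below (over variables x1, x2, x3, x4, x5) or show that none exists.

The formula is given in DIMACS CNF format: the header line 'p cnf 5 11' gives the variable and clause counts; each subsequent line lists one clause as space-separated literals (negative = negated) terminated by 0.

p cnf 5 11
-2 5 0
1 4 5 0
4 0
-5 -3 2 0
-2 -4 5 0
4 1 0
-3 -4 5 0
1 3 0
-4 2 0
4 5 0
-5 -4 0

Unit clause (x4) forces x4 = True.
Unit clause (x2) forces x2 = True.
Unit clause (x5) forces x5 = True.
That conflicts with the unit clause (¬x5).

UNSATISFIABLE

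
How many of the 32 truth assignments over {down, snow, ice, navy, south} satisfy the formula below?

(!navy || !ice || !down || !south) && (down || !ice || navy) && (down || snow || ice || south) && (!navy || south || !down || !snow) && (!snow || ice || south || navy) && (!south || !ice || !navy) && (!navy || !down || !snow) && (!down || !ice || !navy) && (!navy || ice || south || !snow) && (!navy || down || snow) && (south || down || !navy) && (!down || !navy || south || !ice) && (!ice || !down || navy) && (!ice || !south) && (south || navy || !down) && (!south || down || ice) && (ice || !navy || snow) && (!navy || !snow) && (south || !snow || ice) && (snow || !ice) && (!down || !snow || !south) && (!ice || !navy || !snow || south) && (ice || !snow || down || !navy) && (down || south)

1

There are 2^5 = 32 truth assignments over (down, snow, ice, navy, south).
Split on navy. With navy = true, the clauses containing navy are satisfied and !navy drops from the rest; 0 of the 2^4 = 16 assignments to the other variables satisfy what remains.
With navy = false, by the same count on the reduced clause set, 1 assignment works.
(One model: down=T, snow=F, ice=F, navy=F, south=T.)
Total: 0 + 1 = 1.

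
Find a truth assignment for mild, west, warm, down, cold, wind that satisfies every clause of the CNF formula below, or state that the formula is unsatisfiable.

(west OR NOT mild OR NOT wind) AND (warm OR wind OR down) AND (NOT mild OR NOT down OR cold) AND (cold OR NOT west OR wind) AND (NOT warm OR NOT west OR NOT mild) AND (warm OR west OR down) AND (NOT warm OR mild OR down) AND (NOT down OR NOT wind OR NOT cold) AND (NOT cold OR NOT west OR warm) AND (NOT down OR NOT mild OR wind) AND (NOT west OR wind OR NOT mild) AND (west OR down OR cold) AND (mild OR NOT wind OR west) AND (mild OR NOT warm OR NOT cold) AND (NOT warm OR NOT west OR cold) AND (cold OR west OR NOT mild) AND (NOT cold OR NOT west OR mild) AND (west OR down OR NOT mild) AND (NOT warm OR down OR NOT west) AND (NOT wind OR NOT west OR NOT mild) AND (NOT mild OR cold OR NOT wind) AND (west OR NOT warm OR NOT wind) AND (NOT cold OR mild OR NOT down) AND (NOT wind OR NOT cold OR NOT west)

Suppose west = false.
Suppose mild = false.
From the singleton clause (NOT wind), wind = false.
Suppose warm = false.
From the singleton clause (down), down = true.
From the singleton clause (NOT cold), cold = false.
This assignment satisfies each clause.

mild ↦ false, west ↦ false, warm ↦ false, down ↦ true, cold ↦ false, wind ↦ false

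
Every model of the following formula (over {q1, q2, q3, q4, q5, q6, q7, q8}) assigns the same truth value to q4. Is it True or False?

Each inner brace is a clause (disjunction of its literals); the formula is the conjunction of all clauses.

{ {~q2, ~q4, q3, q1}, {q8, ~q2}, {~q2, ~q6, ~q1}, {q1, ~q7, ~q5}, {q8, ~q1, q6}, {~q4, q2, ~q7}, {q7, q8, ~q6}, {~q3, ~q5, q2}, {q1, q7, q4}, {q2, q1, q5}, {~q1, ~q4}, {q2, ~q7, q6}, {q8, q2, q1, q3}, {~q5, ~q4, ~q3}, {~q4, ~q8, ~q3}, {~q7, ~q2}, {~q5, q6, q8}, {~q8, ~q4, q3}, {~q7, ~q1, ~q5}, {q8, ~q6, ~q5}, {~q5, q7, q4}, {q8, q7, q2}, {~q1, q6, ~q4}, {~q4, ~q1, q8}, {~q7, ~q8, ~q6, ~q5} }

False

Suppose q4 = 1.
(~q1) alone gives q1 = 0.
Suppose q2 = 0.
(~q7) alone gives q7 = 0.
(q5) alone gives q5 = 1.
(~q3) alone gives q3 = 0.
(q8) alone gives q8 = 1.
Now (~q8) is unsatisfied and unit — conflict.
That branch fails; take q2 = 1 instead.
(q3) alone gives q3 = 1.
(q8) alone gives q8 = 1.
Now (~q8) is unsatisfied and unit — conflict.
Either choice for q2 ends in contradiction.
So every satisfying assignment has q4 = False.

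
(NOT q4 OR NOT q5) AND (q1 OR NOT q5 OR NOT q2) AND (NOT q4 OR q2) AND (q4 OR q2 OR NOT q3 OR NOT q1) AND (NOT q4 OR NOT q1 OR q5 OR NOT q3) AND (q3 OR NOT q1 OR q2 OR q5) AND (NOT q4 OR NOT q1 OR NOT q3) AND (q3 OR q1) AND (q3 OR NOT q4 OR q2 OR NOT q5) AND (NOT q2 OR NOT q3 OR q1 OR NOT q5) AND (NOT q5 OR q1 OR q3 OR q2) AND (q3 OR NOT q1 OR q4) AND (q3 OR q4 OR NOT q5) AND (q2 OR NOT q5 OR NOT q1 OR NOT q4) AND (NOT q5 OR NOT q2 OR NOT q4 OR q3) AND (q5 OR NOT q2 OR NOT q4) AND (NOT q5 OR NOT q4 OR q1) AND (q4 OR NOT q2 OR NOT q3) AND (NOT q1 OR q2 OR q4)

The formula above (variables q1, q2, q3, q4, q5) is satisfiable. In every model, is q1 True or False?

False

Suppose q1 = true.
Case q4 = false:
From the singleton clause (q3), q3 = true.
From the singleton clause (q2), q2 = true.
Now (NOT q2) is unsatisfied and unit — conflict.
That branch fails; take q4 = true instead.
From the singleton clause (NOT q5), q5 = false.
From the singleton clause (q2), q2 = true.
Now (NOT q2) is unsatisfied and unit — conflict.
Either choice for q4 ends in contradiction.
So every satisfying assignment has q1 = False.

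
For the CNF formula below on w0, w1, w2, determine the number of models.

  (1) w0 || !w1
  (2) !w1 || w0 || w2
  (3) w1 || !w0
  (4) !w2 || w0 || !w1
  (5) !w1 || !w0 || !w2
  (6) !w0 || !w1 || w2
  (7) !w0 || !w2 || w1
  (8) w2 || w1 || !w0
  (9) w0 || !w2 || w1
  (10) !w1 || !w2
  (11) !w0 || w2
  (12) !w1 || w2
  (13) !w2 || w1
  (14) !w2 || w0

There are 2^3 = 8 truth assignments over (w0, w1, w2).
Split on w2. With w2 = true, the clauses containing w2 are satisfied and !w2 drops from the rest; 0 of the 2^2 = 4 assignments to the other variables satisfy what remains.
With w2 = false, by the same count on the reduced clause set, 1 assignment works.
Total: 0 + 1 = 1.

1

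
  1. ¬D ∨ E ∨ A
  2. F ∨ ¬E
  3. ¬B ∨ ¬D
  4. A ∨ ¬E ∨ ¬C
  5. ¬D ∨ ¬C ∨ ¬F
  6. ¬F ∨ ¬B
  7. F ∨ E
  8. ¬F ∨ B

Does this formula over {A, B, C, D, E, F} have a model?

No

Case F = True:
(¬B) alone gives B = False.
But (B) is also a unit clause — contradiction.
Undo F and try F = False.
(¬E) alone gives E = False.
But (E) is also a unit clause — contradiction.
Either choice for F ends in contradiction.
No assignment satisfies every clause.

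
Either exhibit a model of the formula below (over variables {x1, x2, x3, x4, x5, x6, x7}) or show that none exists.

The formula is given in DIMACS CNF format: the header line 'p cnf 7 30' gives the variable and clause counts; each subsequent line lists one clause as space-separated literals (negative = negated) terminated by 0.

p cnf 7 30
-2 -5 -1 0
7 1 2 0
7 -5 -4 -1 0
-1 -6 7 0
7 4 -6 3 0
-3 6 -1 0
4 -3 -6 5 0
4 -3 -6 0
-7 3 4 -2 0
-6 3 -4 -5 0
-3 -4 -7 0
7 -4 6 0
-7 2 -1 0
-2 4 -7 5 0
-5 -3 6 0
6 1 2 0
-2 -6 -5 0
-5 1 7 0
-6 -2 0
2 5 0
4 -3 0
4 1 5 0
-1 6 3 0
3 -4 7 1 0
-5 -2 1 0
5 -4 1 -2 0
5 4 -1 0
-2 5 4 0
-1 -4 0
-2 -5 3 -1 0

Suppose x6 = True.
From the singleton clause (¬x2), x2 = False.
From the singleton clause (x5), x5 = True.
Suppose x7 = True.
From the singleton clause (¬x1), x1 = False.
Suppose x4 = False.
From the singleton clause (¬x3), x3 = False.
Every clause now holds.

x1: False, x2: False, x3: False, x4: False, x5: True, x6: True, x7: True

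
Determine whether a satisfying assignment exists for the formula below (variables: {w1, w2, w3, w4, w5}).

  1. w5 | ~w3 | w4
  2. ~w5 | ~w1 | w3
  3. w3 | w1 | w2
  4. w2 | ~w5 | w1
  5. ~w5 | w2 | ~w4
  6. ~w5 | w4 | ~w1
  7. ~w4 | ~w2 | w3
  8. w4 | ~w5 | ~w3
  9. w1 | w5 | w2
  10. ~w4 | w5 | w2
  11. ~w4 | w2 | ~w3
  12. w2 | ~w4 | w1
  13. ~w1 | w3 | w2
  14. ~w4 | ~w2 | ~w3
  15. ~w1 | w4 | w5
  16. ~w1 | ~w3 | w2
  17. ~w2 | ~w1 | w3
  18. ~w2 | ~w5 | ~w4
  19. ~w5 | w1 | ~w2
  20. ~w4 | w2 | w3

Try w5 = 0.
Try w3 = 0.
Try w1 = 0.
The clause (w2) is unit, so w2 = 1.
The clause (~w4) is unit, so w4 = 0.
All clauses are satisfied.
A satisfying assignment: w1 ↦ 0,  w2 ↦ 1,  w3 ↦ 0,  w4 ↦ 0,  w5 ↦ 0.

Yes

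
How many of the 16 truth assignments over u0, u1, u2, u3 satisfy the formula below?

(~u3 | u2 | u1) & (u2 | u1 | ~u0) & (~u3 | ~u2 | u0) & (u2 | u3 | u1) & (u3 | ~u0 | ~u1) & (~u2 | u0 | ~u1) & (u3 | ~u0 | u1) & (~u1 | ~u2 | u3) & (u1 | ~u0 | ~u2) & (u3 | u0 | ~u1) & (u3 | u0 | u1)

There are 2^4 = 16 truth assignments over (u0, u1, u2, u3).
Check each against the 11 clauses (columns in the order u0, u1, u2, u3):
  F F F F  ✗ fails (u2 | u3 | u1)
  F F F T  ✗ fails (~u3 | u2 | u1)
  F F T F  ✗ fails (u3 | u0 | u1)
  F F T T  ✗ fails (~u3 | ~u2 | u0)
  F T F F  ✗ fails (u3 | u0 | ~u1)
  F T F T  ✓ satisfies all
  F T T F  ✗ fails (~u2 | u0 | ~u1)
  F T T T  ✗ fails (~u3 | ~u2 | u0)
  T F F F  ✗ fails (u2 | u1 | ~u0)
  T F F T  ✗ fails (~u3 | u2 | u1)
  T F T F  ✗ fails (u3 | ~u0 | u1)
  T F T T  ✗ fails (u1 | ~u0 | ~u2)
  T T F F  ✗ fails (u3 | ~u0 | ~u1)
  T T F T  ✓ satisfies all
  T T T F  ✗ fails (u3 | ~u0 | ~u1)
  T T T T  ✓ satisfies all
3 of the 16 rows are models.

3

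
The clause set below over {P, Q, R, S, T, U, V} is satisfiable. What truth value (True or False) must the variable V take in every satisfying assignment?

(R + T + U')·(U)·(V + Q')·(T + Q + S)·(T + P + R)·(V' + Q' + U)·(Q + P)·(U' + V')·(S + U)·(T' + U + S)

False

Suppose V = 1.
The clause (U) is unit, so U = 1.
But (U') is also a unit clause — contradiction.
So every satisfying assignment has V = False.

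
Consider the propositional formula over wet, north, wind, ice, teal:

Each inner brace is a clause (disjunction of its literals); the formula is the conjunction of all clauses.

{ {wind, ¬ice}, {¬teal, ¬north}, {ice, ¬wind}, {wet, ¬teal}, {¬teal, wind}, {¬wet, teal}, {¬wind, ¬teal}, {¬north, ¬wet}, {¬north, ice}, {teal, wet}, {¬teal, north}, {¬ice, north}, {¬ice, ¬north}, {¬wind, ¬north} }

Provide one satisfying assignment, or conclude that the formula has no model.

Branch on wind: set wind = True.
Unit clause (ice) forces ice = True.
Unit clause (¬teal) forces teal = False.
Unit clause (¬wet) forces wet = False.
But (wet) is also a unit clause — contradiction.
So wind must be the other value — set wind = False.
Unit clause (¬ice) forces ice = False.
Unit clause (¬teal) forces teal = False.
Unit clause (¬wet) forces wet = False.
But (wet) is also a unit clause — contradiction.
Both values of wind lead to a conflict.

UNSATISFIABLE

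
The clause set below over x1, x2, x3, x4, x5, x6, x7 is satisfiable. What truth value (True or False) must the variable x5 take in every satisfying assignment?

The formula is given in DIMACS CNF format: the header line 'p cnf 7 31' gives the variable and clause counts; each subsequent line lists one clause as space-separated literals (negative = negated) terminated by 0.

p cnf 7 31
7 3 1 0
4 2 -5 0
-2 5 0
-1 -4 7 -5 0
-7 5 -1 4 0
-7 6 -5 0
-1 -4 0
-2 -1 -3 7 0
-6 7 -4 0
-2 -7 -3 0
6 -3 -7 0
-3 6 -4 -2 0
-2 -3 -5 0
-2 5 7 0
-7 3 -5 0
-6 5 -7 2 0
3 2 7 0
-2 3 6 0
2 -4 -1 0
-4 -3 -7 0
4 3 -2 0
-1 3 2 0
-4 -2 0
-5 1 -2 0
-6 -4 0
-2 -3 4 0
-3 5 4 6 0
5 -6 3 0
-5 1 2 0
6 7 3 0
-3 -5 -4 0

Suppose x5 = True.
Branch on x4: set x4 = True.
From the singleton clause (¬x1), x1 = False.
From the singleton clause (¬x2), x2 = False.
That conflicts with the unit clause (x2).
That branch fails; take x4 = False instead.
From the singleton clause (x2), x2 = True.
From the singleton clause (¬x3), x3 = False.
That conflicts with the unit clause (x3).
Both values of x4 lead to a conflict.
So every satisfying assignment has x5 = False.

False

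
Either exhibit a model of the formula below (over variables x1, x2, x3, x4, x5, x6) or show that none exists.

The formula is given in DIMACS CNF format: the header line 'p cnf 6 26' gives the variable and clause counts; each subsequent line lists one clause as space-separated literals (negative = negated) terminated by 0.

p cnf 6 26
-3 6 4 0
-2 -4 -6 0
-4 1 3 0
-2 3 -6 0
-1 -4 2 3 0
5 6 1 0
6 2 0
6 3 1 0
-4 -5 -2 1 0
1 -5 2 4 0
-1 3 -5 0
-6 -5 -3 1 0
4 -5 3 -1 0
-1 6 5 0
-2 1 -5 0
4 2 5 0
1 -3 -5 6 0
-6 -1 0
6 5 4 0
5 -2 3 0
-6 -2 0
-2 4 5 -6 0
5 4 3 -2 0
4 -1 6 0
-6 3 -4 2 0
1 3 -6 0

x1 ↦ True, x2 ↦ True, x3 ↦ True, x4 ↦ True, x5 ↦ True, x6 ↦ False

Try x6 = False.
(x2) alone gives x2 = True.
Try x3 = True.
(x4) alone gives x4 = True.
Try x5 = True.
(x1) alone gives x1 = True.
All clauses are satisfied.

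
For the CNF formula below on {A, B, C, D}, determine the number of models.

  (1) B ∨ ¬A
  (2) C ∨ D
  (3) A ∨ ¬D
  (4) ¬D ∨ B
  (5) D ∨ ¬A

4

There are 2^4 = 16 truth assignments over (A, B, C, D).
Split on C. With C = True, the clauses containing C are satisfied and ¬C drops from the rest; 3 of the 2^3 = 8 assignments to the other variables satisfy what remains.
With C = False, by the same count on the reduced clause set, 1 assignment works.
(One model: A=F, B=F, C=T, D=F.)
Total: 3 + 1 = 4.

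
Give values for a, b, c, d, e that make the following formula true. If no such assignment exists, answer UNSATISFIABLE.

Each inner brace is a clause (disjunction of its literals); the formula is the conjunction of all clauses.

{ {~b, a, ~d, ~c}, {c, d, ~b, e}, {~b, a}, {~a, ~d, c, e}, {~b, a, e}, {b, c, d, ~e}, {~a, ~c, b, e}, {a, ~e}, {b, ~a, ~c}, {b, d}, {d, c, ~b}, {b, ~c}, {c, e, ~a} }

a=1; b=1; c=1; d=0; e=1

Branch on b: set b = 1.
From the singleton clause (a), a = 1.
Branch on d: set d = 0.
From the singleton clause (c), c = 1.
All clauses hold; e can take either value.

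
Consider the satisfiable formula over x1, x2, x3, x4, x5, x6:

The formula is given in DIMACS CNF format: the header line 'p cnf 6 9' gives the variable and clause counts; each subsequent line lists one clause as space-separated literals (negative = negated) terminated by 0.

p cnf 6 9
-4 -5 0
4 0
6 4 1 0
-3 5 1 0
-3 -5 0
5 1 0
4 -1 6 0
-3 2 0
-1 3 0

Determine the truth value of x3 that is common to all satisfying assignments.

True

Suppose x3 = False.
The clause (x4) is unit, so x4 = True.
The clause (¬x5) is unit, so x5 = False.
The clause (x1) is unit, so x1 = True.
Now (¬x1) is unsatisfied and unit — conflict.
So every satisfying assignment has x3 = True.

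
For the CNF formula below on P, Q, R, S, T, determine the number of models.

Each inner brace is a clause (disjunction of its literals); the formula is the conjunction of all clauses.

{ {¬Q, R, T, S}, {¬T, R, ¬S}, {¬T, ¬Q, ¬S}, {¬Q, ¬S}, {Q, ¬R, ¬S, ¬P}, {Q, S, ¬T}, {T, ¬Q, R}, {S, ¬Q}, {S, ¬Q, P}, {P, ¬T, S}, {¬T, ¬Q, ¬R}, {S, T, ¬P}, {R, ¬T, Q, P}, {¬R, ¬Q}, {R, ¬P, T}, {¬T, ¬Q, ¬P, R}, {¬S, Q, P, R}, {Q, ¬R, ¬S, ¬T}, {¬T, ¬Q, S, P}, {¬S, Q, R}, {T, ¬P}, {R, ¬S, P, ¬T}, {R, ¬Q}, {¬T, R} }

There are 2^5 = 32 truth assignments over (P, Q, R, S, T).
Split on T. With T = True, the clauses containing T are satisfied and ¬T drops from the rest; 0 of the 2^4 = 16 assignments to the other variables satisfy what remains.
With T = False, by the same count on the reduced clause set, 3 assignments work.
Total: 0 + 3 = 3.

3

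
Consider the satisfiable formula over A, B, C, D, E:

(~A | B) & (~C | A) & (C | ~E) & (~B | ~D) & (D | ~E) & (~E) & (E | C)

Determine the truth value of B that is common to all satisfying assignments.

True

Suppose B = 0.
From the singleton clause (~A), A = 0.
From the singleton clause (~C), C = 0.
From the singleton clause (~E), E = 0.
Now (E) is unsatisfied and unit — conflict.
So every satisfying assignment has B = True.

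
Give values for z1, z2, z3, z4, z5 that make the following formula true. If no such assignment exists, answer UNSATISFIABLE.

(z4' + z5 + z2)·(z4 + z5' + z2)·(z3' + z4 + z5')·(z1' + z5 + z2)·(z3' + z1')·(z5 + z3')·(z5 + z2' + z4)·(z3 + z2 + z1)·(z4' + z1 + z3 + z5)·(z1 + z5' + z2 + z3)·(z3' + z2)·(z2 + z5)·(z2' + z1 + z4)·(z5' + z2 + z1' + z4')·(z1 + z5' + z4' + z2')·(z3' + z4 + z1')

Try z3 = 0.
Try z2 = 1.
Try z5 = 0.
The clause (z4) is unit, so z4 = 1.
The clause (z1) is unit, so z1 = 1.
This assignment satisfies each clause.

z1=1,  z2=1,  z3=0,  z4=1,  z5=0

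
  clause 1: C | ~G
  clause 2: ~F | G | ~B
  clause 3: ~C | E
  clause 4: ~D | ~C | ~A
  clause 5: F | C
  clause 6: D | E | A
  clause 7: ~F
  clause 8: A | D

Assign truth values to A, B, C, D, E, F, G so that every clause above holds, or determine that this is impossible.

A ↦ 1, B ↦ 1, C ↦ 1, D ↦ 0, E ↦ 1, F ↦ 0, G ↦ 0

The clause (~F) is unit, so F = 0.
The clause (C) is unit, so C = 1.
The clause (E) is unit, so E = 1.
Suppose D = 0.
The clause (A) is unit, so A = 1.
No clause remains; B, G are free.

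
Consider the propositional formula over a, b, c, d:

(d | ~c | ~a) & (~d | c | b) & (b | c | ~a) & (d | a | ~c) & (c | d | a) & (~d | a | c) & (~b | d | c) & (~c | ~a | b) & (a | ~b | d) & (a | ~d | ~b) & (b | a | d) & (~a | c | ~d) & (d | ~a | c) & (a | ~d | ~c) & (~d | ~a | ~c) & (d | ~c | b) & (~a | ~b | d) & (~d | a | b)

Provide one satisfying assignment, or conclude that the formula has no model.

Branch on d: set d = 1.
Branch on c: set c = 1.
Unit clause (a) forces a = 1.
Now (~a) is unsatisfied and unit — conflict.
Backtrack on c: now try c = 0.
Unit clause (b) forces b = 1.
Unit clause (a) forces a = 1.
Now (~a) is unsatisfied and unit — conflict.
Both values of c lead to a conflict.
Backtrack on d: now try d = 0.
Branch on c: set c = 0.
Unit clause (a) forces a = 1.
Now (~a) is unsatisfied and unit — conflict.
Backtrack on c: now try c = 1.
Unit clause (~a) forces a = 0.
Now (a) is unsatisfied and unit — conflict.
Both values of c lead to a conflict.
Both values of d lead to a conflict.

UNSATISFIABLE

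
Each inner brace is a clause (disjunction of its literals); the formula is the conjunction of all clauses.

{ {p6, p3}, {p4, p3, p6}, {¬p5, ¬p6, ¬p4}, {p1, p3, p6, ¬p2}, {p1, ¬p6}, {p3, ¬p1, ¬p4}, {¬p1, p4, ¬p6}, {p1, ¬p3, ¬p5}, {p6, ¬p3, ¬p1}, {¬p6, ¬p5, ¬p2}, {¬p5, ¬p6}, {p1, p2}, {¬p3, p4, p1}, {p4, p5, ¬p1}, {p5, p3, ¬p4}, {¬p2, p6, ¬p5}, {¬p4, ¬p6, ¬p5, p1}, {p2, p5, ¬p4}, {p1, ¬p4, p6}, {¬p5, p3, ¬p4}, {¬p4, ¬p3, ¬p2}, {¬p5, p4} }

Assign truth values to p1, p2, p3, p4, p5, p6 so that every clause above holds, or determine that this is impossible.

Branch on p6: set p6 = True.
Unit clause (p1) forces p1 = True.
Unit clause (p4) forces p4 = True.
Unit clause (¬p5) forces p5 = False.
Unit clause (p3) forces p3 = True.
Unit clause (p2) forces p2 = True.
Now (¬p2) is unsatisfied and unit — conflict.
That branch fails; take p6 = False instead.
Unit clause (p3) forces p3 = True.
Unit clause (¬p1) forces p1 = False.
Unit clause (¬p5) forces p5 = False.
Unit clause (p2) forces p2 = True.
Unit clause (p4) forces p4 = True.
Now (¬p4) is unsatisfied and unit — conflict.
Neither p6 = True nor p6 = False works.

UNSATISFIABLE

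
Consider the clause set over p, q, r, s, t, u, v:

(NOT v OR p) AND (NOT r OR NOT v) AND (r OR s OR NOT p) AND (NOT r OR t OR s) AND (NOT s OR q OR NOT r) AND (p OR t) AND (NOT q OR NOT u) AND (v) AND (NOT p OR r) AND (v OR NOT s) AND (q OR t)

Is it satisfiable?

No, unsatisfiable

Unit clause (v) forces v = true.
Unit clause (p) forces p = true.
Unit clause (NOT r) forces r = false.
Now (r) is unsatisfied and unit — conflict.
No assignment satisfies every clause.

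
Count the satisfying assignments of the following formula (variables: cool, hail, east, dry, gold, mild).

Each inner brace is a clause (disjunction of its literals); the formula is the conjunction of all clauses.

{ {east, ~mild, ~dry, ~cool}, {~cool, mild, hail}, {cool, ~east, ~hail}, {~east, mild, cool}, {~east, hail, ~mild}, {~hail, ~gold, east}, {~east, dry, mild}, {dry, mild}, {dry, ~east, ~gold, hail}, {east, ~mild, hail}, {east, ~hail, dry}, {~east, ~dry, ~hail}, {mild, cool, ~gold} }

6

There are 2^6 = 64 truth assignments over (cool, hail, east, dry, gold, mild).
Split on mild. With mild = 1, the clauses containing mild are satisfied and ~mild drops from the rest; 3 of the 2^5 = 32 assignments to the other variables satisfy what remains.
With mild = 0, by the same count on the reduced clause set, 3 assignments work.
Total: 3 + 3 = 6.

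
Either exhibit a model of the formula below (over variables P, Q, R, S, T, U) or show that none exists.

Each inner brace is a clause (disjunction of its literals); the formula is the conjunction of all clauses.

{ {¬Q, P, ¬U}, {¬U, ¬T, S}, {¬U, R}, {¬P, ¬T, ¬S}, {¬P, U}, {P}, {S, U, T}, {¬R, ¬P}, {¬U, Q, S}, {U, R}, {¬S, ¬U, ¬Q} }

UNSATISFIABLE

(P) alone gives P = True.
(U) alone gives U = True.
(R) alone gives R = True.
But (¬R) is also a unit clause — contradiction.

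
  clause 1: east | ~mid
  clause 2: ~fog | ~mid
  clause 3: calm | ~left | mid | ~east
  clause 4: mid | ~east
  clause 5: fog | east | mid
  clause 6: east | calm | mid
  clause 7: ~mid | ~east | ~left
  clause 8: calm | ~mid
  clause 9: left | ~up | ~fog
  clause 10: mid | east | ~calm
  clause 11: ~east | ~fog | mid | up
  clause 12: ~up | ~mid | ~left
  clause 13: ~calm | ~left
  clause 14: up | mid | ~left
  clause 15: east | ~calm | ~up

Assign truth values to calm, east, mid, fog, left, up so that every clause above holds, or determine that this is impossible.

calm=1, east=1, mid=1, fog=0, left=0, up=1

Case east = 1:
(mid) alone gives mid = 1.
(~fog) alone gives fog = 0.
(~left) alone gives left = 0.
(calm) alone gives calm = 1.
No clause remains; up is free.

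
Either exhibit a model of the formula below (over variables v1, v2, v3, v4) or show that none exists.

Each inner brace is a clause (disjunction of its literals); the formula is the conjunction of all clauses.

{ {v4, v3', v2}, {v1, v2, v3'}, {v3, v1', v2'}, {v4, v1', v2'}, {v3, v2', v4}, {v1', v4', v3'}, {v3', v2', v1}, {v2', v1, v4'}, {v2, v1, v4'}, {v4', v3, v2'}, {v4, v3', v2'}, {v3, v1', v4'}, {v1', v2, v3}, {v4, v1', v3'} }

v1 ↦ 0, v2 ↦ 0, v3 ↦ 0, v4 ↦ 0

Case v4 = 0:
Case v3 = 0:
(v2') alone gives v2 = 0.
(v1') alone gives v1 = 0.
This assignment satisfies each clause.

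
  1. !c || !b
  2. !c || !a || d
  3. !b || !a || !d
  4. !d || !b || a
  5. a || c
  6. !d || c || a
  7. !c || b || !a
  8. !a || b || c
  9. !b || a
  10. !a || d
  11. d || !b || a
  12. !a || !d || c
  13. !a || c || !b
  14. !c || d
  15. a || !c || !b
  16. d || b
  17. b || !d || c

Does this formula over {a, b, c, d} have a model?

Try c = true.
The clause (!b) is unit, so b = false.
The clause (!a) is unit, so a = false.
The clause (d) is unit, so d = true.
All clauses are satisfied.
A satisfying assignment: a ↦ false; b ↦ false; c ↦ true; d ↦ true.

Yes, satisfiable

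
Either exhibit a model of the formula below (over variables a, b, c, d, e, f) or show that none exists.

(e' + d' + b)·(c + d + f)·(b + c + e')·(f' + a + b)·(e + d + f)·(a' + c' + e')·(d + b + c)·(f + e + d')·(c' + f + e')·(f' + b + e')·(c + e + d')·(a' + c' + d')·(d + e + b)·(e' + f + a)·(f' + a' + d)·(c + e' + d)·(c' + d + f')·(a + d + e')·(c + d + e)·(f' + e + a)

a: 0, b: 1, c: 1, d: 1, e: 1, f: 1

Case e = 1:
Case d = 1:
(b) alone gives b = 1.
Case a = 0:
(f) alone gives f = 1.
No clause remains; c is free.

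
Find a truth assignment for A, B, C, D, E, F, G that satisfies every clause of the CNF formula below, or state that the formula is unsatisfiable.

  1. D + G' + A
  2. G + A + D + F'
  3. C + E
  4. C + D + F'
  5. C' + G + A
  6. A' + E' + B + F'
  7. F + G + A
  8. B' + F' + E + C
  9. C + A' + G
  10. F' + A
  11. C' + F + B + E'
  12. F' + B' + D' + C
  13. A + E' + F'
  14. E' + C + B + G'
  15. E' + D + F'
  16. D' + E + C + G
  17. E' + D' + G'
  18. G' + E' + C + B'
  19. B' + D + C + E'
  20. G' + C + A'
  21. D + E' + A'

Branch on C: set C = 1.
Branch on G: set G = 1.
Branch on D: set D = 0.
(A) alone gives A = 1.
(E') alone gives E = 0.
Every clause is now satisfied; B, F are unconstrained.

A=1,  B=0,  C=1,  D=0,  E=0,  F=1,  G=1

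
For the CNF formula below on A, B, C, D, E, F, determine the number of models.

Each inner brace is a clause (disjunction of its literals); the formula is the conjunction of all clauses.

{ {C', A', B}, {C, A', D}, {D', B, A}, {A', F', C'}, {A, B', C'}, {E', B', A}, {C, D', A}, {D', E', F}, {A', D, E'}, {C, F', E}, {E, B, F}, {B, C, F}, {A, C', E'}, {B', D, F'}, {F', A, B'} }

There are 2^6 = 64 truth assignments over (A, B, C, D, E, F).
Split on D. With D = 1, the clauses containing D are satisfied and D' drops from the rest; 4 of the 2^5 = 32 assignments to the other variables satisfy what remains.
With D = 0, by the same count on the reduced clause set, 4 assignments work.
Total: 4 + 4 = 8.

8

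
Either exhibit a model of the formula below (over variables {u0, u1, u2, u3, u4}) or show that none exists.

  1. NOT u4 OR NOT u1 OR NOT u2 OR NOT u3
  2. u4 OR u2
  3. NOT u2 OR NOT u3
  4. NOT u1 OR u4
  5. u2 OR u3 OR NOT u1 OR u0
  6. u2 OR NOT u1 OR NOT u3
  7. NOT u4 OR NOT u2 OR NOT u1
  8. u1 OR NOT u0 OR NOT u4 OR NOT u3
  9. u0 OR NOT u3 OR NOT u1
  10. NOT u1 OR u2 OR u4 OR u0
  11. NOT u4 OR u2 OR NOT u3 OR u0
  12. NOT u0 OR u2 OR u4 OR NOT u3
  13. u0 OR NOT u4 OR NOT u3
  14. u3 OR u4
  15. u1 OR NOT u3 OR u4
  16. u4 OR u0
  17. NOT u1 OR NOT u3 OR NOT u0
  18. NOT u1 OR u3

u0 ↦ true; u1 ↦ false; u2 ↦ true; u3 ↦ false; u4 ↦ true

Try u4 = true.
Try u2 = true.
(NOT u3) alone gives u3 = false.
(NOT u1) alone gives u1 = false.
Every clause is now satisfied; u0 is unconstrained.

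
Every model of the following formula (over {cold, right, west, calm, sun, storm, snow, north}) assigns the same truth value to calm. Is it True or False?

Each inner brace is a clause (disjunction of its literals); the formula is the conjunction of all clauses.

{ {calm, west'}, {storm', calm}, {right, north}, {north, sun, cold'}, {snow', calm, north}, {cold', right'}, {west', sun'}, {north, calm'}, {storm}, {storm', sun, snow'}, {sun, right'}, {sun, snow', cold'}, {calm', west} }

Suppose calm = 0.
The clause (west') is unit, so west = 0.
The clause (storm') is unit, so storm = 0.
That conflicts with the unit clause (storm).
So every satisfying assignment has calm = True.

True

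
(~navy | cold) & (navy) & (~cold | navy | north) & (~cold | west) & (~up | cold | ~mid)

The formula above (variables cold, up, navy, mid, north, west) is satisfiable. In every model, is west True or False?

True

Suppose west = 0.
From the singleton clause (navy), navy = 1.
From the singleton clause (cold), cold = 1.
Now (~cold) is unsatisfied and unit — conflict.
So every satisfying assignment has west = True.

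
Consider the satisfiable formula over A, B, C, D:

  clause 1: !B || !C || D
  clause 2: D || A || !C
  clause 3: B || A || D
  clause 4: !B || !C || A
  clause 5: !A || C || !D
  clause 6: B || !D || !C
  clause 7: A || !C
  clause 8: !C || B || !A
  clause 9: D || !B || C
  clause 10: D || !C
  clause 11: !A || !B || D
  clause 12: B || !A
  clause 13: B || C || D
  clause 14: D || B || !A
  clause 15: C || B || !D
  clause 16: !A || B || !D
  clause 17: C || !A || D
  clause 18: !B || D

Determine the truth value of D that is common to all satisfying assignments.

True

Suppose D = false.
From the singleton clause (!C), C = false.
From the singleton clause (!B), B = false.
Now (B) is unsatisfied and unit — conflict.
So every satisfying assignment has D = True.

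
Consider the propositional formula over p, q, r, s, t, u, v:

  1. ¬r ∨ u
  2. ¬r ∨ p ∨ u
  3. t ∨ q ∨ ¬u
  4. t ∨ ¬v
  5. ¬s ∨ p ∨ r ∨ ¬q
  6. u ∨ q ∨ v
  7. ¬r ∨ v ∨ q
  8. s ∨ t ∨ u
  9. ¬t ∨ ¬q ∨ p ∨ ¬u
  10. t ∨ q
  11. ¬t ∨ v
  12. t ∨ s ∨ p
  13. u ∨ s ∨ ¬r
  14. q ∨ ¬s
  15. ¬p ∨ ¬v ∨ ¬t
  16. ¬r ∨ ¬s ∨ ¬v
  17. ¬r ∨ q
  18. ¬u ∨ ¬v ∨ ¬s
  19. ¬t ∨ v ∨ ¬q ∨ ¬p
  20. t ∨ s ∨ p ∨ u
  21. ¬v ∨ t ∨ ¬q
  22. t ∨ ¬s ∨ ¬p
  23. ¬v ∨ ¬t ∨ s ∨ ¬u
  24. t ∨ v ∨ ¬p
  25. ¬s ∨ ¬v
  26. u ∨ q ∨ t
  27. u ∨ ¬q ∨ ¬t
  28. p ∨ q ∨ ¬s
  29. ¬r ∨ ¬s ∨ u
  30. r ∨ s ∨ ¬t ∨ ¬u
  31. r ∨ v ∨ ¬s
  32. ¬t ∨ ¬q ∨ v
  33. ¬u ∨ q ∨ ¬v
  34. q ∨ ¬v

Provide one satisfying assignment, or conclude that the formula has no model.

p ↦ False,  q ↦ True,  r ↦ True,  s ↦ True,  t ↦ False,  u ↦ True,  v ↦ False

Try r = True.
The clause (u) is unit, so u = True.
The clause (q) is unit, so q = True.
Try t = False.
The clause (¬v) is unit, so v = False.
The clause (¬p) is unit, so p = False.
The clause (s) is unit, so s = True.
This assignment satisfies each clause.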